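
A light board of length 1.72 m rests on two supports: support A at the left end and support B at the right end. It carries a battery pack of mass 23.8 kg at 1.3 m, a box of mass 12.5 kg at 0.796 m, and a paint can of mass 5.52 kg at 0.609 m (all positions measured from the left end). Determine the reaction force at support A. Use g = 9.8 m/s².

R_A ≈ 158 N

Sum moments about support B (its reaction then has zero moment arm).
Battery pack: 23.8 × 9.8 = 233.2 N down at 1.3 m → arm 0.42 m, τ = 233.2 × 0.42 = 97.94 N·m counterclockwise.
Box: 12.5 × 9.8 = 122.5 N down at 0.796 m → arm 0.924 m, τ = 122.5 × 0.924 = 113.2 N·m counterclockwise.
Paint can: 5.52 × 9.8 = 54.1 N down at 0.609 m → arm 1.111 m, τ = 54.1 × 1.111 = 60.11 N·m counterclockwise.
Net load moment about support B = 271.2 N·m counterclockwise.
Reaction R at support A is upward at 0 m, arm 1.72 m → moment R × 1.72 clockwise.
Setting net torque to zero: R × 1.72 = 271.2 → R = 158 N.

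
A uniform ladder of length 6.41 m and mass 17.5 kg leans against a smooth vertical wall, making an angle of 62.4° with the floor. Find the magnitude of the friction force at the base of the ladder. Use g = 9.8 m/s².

Sum moments about the foot of the ladder (the floor normal and friction both act there and drop out).
Ladder weight 17.5×9.8 = 171.5 N acts at 3.205 m along the ladder; its horizontal arm is 3.205·cos62.4° = 1.485 m → τ = 254.7 N·m clockwise.
Wall normal N acts horizontally at the top; its moment arm is the height L sinθ = 6.41·sin62.4° = 5.681 m, counterclockwise.
For rotational equilibrium, N × 5.681 = 254.7, so N = 44.8 N.
ΣFx = 0: friction at the foot balances the wall's push, so f = N_wall = 44.8 N.

f ≈ 44.8 N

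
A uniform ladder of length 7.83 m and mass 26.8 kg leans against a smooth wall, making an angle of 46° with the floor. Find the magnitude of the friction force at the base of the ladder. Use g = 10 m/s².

f ≈ 129 N

Choose the foot of the ladder as the axis so the floor normal and friction both act there and drop out.
Ladder weight 26.8×10 = 268 N acts at 3.915 m along the ladder; its horizontal arm is 3.915·cos46° = 2.72 m → τ = 729 N·m clockwise.
Wall normal N acts horizontally at the top; its moment arm is the height L sinθ = 7.83·sin46° = 5.632 m, counterclockwise.
For rotational equilibrium, N × 5.632 = 729, so N = 129 N.
ΣFx = 0: friction at the foot balances the wall's push, so f = N_wall = 129 N.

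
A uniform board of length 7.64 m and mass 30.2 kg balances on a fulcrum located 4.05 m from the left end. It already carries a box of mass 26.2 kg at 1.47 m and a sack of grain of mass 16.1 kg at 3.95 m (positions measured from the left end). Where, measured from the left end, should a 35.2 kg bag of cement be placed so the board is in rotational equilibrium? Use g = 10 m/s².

Taking torques about the fulcrum (at 4.05 m from the left end):
Beam weight: 30.2 × 10 = 302 N down at 3.82 m → arm 0.23 m, τ = 302 × 0.23 = 69.46 N·m counterclockwise.
Box: 26.2 × 10 = 262 N down at 1.47 m → arm 2.58 m, τ = 262 × 2.58 = 676 N·m counterclockwise.
Sack of grain: 16.1 × 10 = 161 N down at 3.95 m → arm 0.1 m, τ = 161 × 0.1 = 16.1 N·m counterclockwise.
Net moment of existing loads = 761.6 N·m counterclockwise.
The bag of cement weighs 35.2 × 10 = 352 N and must supply an equal clockwise moment, so its lever arm about the fulcrum is 761.6 / 352 = 2.16 m.
That puts it at 4.05 + 2.16 = 6.21 m from the left end.

x ≈ 6.21 m from the left end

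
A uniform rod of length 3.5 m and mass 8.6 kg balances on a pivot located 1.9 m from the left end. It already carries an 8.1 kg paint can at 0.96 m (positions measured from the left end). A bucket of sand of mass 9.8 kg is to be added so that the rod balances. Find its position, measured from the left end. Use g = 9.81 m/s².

x ≈ 2.81 m from the left end

Taking torques about the pivot (at 1.9 m from the left end):
Beam weight: 8.6 × 9.81 = 84.37 N down at 1.75 m → arm 0.15 m, τ = 84.37 × 0.15 = 12.66 N·m counterclockwise.
Paint can: 8.1 × 9.81 = 79.46 N down at 0.96 m → arm 0.94 m, τ = 79.46 × 0.94 = 74.69 N·m counterclockwise.
Net moment of existing loads = 87.35 N·m counterclockwise.
The bucket of sand weighs 9.8 × 9.81 = 96.14 N and must supply an equal clockwise moment, so its lever arm about the pivot is 87.35 / 96.14 = 0.909 m.
That puts it at 1.9 + 0.909 = 2.81 m from the left end.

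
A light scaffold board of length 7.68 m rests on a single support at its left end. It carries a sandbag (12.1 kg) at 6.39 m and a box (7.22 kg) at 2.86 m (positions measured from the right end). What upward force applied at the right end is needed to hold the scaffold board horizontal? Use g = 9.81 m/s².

About the left end:
Sandbag: 12.1 × 9.81 = 118.7 N down at 6.39 m → arm 1.29 m, τ = 118.7 × 1.29 = 153.1 N·m clockwise.
Box: 7.22 × 9.81 = 70.83 N down at 2.86 m → arm 4.82 m, τ = 70.83 × 4.82 = 341.4 N·m clockwise.
Net moment of the loads = 494.5 N·m clockwise.
The upward force F acts at the right end, arm 7.68 m, giving F × 7.68 counterclockwise.
Setting net torque to zero: F × 7.68 = 494.5 → F = 494.5 / 7.68 = 64.4 N.

F ≈ 64.4 N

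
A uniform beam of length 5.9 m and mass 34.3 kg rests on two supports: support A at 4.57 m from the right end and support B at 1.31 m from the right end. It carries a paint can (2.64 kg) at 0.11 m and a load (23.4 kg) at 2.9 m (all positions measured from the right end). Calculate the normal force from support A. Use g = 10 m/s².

R_A ≈ 277 N

Taking torques about support B:
Beam weight: 34.3 × 10 = 343 N down at 2.95 m → arm 1.64 m, τ = 343 × 1.64 = 562.5 N·m counterclockwise.
Paint can: 2.64 × 10 = 26.4 N down at 0.11 m → arm 1.2 m, τ = 26.4 × 1.2 = 31.68 N·m clockwise.
Load: 23.4 × 10 = 234 N down at 2.9 m → arm 1.59 m, τ = 234 × 1.59 = 372.1 N·m counterclockwise.
Net load moment about support B = 902.9 N·m counterclockwise.
Reaction R at support A is upward at 4.57 m, arm 3.26 m → moment R × 3.26 clockwise.
Balancing moments: R × 3.26 = 902.9, giving R = 277 N.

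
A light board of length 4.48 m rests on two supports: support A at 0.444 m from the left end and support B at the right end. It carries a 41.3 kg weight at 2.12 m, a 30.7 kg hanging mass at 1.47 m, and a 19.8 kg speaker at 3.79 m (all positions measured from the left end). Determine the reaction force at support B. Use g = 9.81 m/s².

Sum moments about support A (its reaction then has zero moment arm).
Weight: 41.3 × 9.81 = 405.2 N down at 2.12 m → arm 1.676 m, τ = 405.2 × 1.676 = 679.1 N·m clockwise.
Hanging mass: 30.7 × 9.81 = 301.2 N down at 1.47 m → arm 1.026 m, τ = 301.2 × 1.026 = 309 N·m clockwise.
Speaker: 19.8 × 9.81 = 194.2 N down at 3.79 m → arm 3.346 m, τ = 194.2 × 3.346 = 649.8 N·m clockwise.
Net load moment about support A = 1638 N·m clockwise.
Reaction R at support B is upward at 4.48 m, arm 4.036 m → moment R × 4.036 counterclockwise.
For rotational equilibrium, R × 4.036 = 1638, so R = 406 N.

R_B ≈ 406 N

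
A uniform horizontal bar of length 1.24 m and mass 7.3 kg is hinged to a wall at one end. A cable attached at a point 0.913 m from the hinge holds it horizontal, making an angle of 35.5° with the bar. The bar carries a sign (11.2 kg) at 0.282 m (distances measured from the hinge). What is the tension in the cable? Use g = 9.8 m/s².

Sum moments about the hinge (the unknown hinge reaction has zero arm there).
Beam weight: 7.3 × 9.8 = 71.54 N down at 0.62 m → arm 0.62 m, τ = 71.54 × 0.62 = 44.35 N·m clockwise.
Sign: 11.2 × 9.8 = 109.8 N down at 0.282 m → arm 0.282 m, τ = 109.8 × 0.282 = 30.96 N·m clockwise.
Total clockwise load moment = 75.31 N·m.
The cable tension T acts at 0.913 m; only its component perpendicular to the bar, T sinθ, produces torque. sin 35.5° = 0.5807.
For rotational equilibrium, T × 0.913 × 0.5807 = 75.31, so T = 75.31 / 0.5302 = 142 N.

T ≈ 142 N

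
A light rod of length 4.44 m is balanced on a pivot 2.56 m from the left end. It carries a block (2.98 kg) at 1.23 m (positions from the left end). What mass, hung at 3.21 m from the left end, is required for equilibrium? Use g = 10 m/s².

m ≈ 6.1 kg

Choose the pivot (at 2.56 m from the left end) as the axis so the support reaction has zero arm there.
Block: 2.98 × 10 = 29.8 N down at 1.23 m → arm 1.33 m, τ = 29.8 × 1.33 = 39.63 N·m counterclockwise.
Net moment of known loads = 39.63 N·m counterclockwise.
An unknown mass m at 3.21 m has arm 0.65 m; its moment is m·g·0.65 clockwise.
Setting net torque to zero: m × 10 × 0.65 = 39.63 → m = 39.63 / (10 × 0.65) = 6.1 kg.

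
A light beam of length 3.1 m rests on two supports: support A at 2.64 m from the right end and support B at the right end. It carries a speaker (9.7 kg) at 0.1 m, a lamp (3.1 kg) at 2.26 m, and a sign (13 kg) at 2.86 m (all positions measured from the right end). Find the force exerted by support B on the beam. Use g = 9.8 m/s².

R_B ≈ 85.2 N

About support A:
Speaker: 9.7 × 9.8 = 95.06 N down at 0.1 m → arm 2.54 m, τ = 95.06 × 2.54 = 241.5 N·m clockwise.
Lamp: 3.1 × 9.8 = 30.38 N down at 2.26 m → arm 0.38 m, τ = 30.38 × 0.38 = 11.54 N·m clockwise.
Sign: 13 × 9.8 = 127.4 N down at 2.86 m → arm 0.22 m, τ = 127.4 × 0.22 = 28.03 N·m counterclockwise.
Net load moment about support A = 225 N·m clockwise.
Reaction R at support B is upward at 0 m, arm 2.64 m → moment R × 2.64 counterclockwise.
Στ = 0 ⇒ R × 2.64 = 225 ⇒ R = 85.2 N.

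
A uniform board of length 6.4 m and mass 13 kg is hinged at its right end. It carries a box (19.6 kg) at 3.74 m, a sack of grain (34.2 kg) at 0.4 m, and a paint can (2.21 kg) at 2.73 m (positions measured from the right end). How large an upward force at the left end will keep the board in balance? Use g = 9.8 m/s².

F ≈ 206 N

Choose the right end as the axis so the unknown pivot reaction has zero arm there.
Beam weight: 13 × 9.8 = 127.4 N down at 3.2 m → arm 3.2 m, τ = 127.4 × 3.2 = 407.7 N·m counterclockwise.
Box: 19.6 × 9.8 = 192.1 N down at 3.74 m → arm 3.74 m, τ = 192.1 × 3.74 = 718.5 N·m counterclockwise.
Sack of grain: 34.2 × 9.8 = 335.2 N down at 0.4 m → arm 0.4 m, τ = 335.2 × 0.4 = 134.1 N·m counterclockwise.
Paint can: 2.21 × 9.8 = 21.66 N down at 2.73 m → arm 2.73 m, τ = 21.66 × 2.73 = 59.13 N·m counterclockwise.
Net moment of the loads = 1319 N·m counterclockwise.
The upward force F acts at the left end, arm 6.4 m, giving F × 6.4 clockwise.
Balancing moments: F × 6.4 = 1319, giving F = 1319 / 6.4 = 206 N.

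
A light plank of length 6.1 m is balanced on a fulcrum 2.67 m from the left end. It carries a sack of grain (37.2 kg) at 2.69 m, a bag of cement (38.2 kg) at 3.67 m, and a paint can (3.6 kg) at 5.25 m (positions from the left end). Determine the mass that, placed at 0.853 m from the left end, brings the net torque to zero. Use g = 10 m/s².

m ≈ 26.5 kg

Sum moments about the fulcrum (at 2.67 m from the left end) (the support reaction has zero arm there).
Sack of grain: 37.2 × 10 = 372 N down at 2.69 m → arm 0.02 m, τ = 372 × 0.02 = 7.44 N·m clockwise.
Bag of cement: 38.2 × 10 = 382 N down at 3.67 m → arm 1 m, τ = 382 × 1 = 382 N·m clockwise.
Paint can: 3.6 × 10 = 36 N down at 5.25 m → arm 2.58 m, τ = 36 × 2.58 = 92.88 N·m clockwise.
Net moment of known loads = 482.3 N·m clockwise.
An unknown mass m at 0.853 m has arm 1.817 m; its moment is m·g·1.817 counterclockwise.
Balancing moments: m × 10 × 1.817 = 482.3, giving m = 482.3 / (10 × 1.817) = 26.5 kg.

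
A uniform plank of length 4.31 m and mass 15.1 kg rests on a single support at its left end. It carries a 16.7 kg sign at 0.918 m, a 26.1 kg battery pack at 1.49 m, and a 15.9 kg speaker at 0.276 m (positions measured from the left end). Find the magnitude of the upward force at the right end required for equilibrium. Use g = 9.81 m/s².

F ≈ 207 N

Sum moments about the left end (the unknown pivot reaction has zero arm there).
Beam weight: 15.1 × 9.81 = 148.1 N down at 2.155 m → arm 2.155 m, τ = 148.1 × 2.155 = 319.2 N·m clockwise.
Sign: 16.7 × 9.81 = 163.8 N down at 0.918 m → arm 0.918 m, τ = 163.8 × 0.918 = 150.4 N·m clockwise.
Battery pack: 26.1 × 9.81 = 256 N down at 1.49 m → arm 1.49 m, τ = 256 × 1.49 = 381.4 N·m clockwise.
Speaker: 15.9 × 9.81 = 156 N down at 0.276 m → arm 0.276 m, τ = 156 × 0.276 = 43.06 N·m clockwise.
Net moment of the loads = 894.1 N·m clockwise.
The upward force F acts at the right end, arm 4.31 m, giving F × 4.31 counterclockwise.
For rotational equilibrium, F × 4.31 = 894.1, so F = 894.1 / 4.31 = 207 N.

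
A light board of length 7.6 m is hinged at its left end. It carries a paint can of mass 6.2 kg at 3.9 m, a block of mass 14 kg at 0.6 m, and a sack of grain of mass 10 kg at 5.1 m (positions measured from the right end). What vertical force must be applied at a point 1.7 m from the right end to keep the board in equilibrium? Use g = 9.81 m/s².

Take moments about the left end.
Paint can: 6.2 × 9.81 = 60.82 N down at 3.9 m → arm 3.7 m, τ = 60.82 × 3.7 = 225 N·m clockwise.
Block: 14 × 9.81 = 137.3 N down at 0.6 m → arm 7 m, τ = 137.3 × 7 = 961.1 N·m clockwise.
Sack of grain: 10 × 9.81 = 98.1 N down at 5.1 m → arm 2.5 m, τ = 98.1 × 2.5 = 245.2 N·m clockwise.
Net moment of the loads = 1431 N·m clockwise.
The upward force F acts at a point 1.7 m from the right end, arm 5.9 m, giving F × 5.9 counterclockwise.
Setting net torque to zero: F × 5.9 = 1431 → F = 1431 / 5.9 = 243 N.

F ≈ 243 N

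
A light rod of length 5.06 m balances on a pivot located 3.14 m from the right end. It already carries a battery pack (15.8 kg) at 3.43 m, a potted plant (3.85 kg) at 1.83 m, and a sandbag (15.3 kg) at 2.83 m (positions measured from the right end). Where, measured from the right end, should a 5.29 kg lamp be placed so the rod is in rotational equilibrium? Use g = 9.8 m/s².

Choose the pivot (at 3.14 m from the right end) as the axis so the support reaction has zero arm there.
Battery pack: 15.8 × 9.8 = 154.8 N down at 3.43 m → arm 0.29 m, τ = 154.8 × 0.29 = 44.89 N·m counterclockwise.
Potted plant: 3.85 × 9.8 = 37.73 N down at 1.83 m → arm 1.31 m, τ = 37.73 × 1.31 = 49.43 N·m clockwise.
Sandbag: 15.3 × 9.8 = 149.9 N down at 2.83 m → arm 0.31 m, τ = 149.9 × 0.31 = 46.47 N·m clockwise.
Net moment of existing loads = 51.01 N·m clockwise.
The lamp weighs 5.29 × 9.8 = 51.84 N and must supply an equal counterclockwise moment, so its lever arm about the pivot is 51.01 / 51.84 = 0.984 m.
That puts it at 3.14 + 0.984 = 4.12 m from the right end.

x ≈ 4.12 m from the right end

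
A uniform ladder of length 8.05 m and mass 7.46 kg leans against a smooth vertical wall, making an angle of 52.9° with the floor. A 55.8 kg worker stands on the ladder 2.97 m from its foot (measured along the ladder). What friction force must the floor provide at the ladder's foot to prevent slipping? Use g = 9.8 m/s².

Sum moments about the foot of the ladder (the floor normal and friction both act there and drop out).
Ladder weight 7.46×9.8 = 73.11 N acts at 4.025 m along the ladder; its horizontal arm is 4.025·cos52.9° = 2.428 m → τ = 177.5 N·m clockwise.
Worker: 55.8×9.8 = 546.8 N at 2.97 m → arm 1.792 m → τ = 979.9 N·m clockwise.
Wall normal N acts horizontally at the top; its moment arm is the height L sinθ = 8.05·sin52.9° = 6.421 m, counterclockwise.
For rotational equilibrium, N × 6.421 = 1157, so N = 180 N.
ΣFx = 0: friction at the foot balances the wall's push, so f = N_wall = 180 N.

f ≈ 180 N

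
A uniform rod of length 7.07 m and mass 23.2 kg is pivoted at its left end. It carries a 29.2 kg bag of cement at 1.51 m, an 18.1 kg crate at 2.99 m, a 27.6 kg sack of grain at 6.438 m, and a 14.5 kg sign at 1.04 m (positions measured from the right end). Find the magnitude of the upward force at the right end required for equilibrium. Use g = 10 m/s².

F ≈ 598 N

Choose the left end as the axis so the unknown pivot reaction has zero arm there.
Beam weight: 23.2 × 10 = 232 N down at 3.535 m → arm 3.535 m, τ = 232 × 3.535 = 820.1 N·m clockwise.
Bag of cement: 29.2 × 10 = 292 N down at 1.51 m → arm 5.56 m, τ = 292 × 5.56 = 1624 N·m clockwise.
Crate: 18.1 × 10 = 181 N down at 2.99 m → arm 4.08 m, τ = 181 × 4.08 = 738.5 N·m clockwise.
Sack of grain: 27.6 × 10 = 276 N down at 6.438 m → arm 0.632 m, τ = 276 × 0.632 = 174.4 N·m clockwise.
Sign: 14.5 × 10 = 145 N down at 1.04 m → arm 6.03 m, τ = 145 × 6.03 = 874.4 N·m clockwise.
Net moment of the loads = 4231 N·m clockwise.
The upward force F acts at the right end, arm 7.07 m, giving F × 7.07 counterclockwise.
Στ = 0 ⇒ F × 7.07 = 4231 ⇒ F = 4231 / 7.07 = 598 N.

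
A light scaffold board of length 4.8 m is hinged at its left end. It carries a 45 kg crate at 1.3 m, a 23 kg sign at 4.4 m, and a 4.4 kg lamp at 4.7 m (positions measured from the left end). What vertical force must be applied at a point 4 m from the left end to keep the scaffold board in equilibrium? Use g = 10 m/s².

About the left end:
Crate: 45 × 10 = 450 N down at 1.3 m → arm 1.3 m, τ = 450 × 1.3 = 585 N·m clockwise.
Sign: 23 × 10 = 230 N down at 4.4 m → arm 4.4 m, τ = 230 × 4.4 = 1012 N·m clockwise.
Lamp: 4.4 × 10 = 44 N down at 4.7 m → arm 4.7 m, τ = 44 × 4.7 = 206.8 N·m clockwise.
Net moment of the loads = 1804 N·m clockwise.
The upward force F acts at a point 4 m from the left end, arm 4 m, giving F × 4 counterclockwise.
Setting net torque to zero: F × 4 = 1804 → F = 1804 / 4 = 451 N.

F ≈ 451 N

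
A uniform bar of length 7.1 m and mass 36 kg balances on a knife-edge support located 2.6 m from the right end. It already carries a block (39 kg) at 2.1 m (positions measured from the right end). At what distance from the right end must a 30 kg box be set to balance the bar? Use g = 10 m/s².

x ≈ 2.11 m from the right end

About the knife-edge support (at 2.6 m from the right end):
Beam weight: 36 × 10 = 360 N down at 3.55 m → arm 0.95 m, τ = 360 × 0.95 = 342 N·m counterclockwise.
Block: 39 × 10 = 390 N down at 2.1 m → arm 0.5 m, τ = 390 × 0.5 = 195 N·m clockwise.
Net moment of existing loads = 147 N·m counterclockwise.
The box weighs 30 × 10 = 300 N and must supply an equal clockwise moment, so its lever arm about the knife-edge support is 147 / 300 = 0.49 m.
That puts it at 2.6 − 0.49 = 2.11 m from the right end.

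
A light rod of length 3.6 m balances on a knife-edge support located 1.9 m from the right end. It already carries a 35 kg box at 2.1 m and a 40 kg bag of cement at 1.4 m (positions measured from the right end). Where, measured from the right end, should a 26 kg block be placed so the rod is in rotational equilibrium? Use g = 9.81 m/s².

Choose the knife-edge support (at 1.9 m from the right end) as the axis so the support reaction has zero arm there.
Box: 35 × 9.81 = 343.4 N down at 2.1 m → arm 0.2 m, τ = 343.4 × 0.2 = 68.68 N·m counterclockwise.
Bag of cement: 40 × 9.81 = 392.4 N down at 1.4 m → arm 0.5 m, τ = 392.4 × 0.5 = 196.2 N·m clockwise.
Net moment of existing loads = 127.5 N·m clockwise.
The block weighs 26 × 9.81 = 255.1 N and must supply an equal counterclockwise moment, so its lever arm about the knife-edge support is 127.5 / 255.1 = 0.5 m.
That puts it at 1.9 + 0.5 = 2.4 m from the right end.

x ≈ 2.4 m from the right end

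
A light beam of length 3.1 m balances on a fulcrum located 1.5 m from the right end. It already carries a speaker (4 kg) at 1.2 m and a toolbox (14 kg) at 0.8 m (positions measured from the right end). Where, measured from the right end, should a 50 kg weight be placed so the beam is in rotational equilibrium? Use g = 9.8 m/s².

About the fulcrum (at 1.5 m from the right end):
Speaker: 4 × 9.8 = 39.2 N down at 1.2 m → arm 0.3 m, τ = 39.2 × 0.3 = 11.76 N·m clockwise.
Toolbox: 14 × 9.8 = 137.2 N down at 0.8 m → arm 0.7 m, τ = 137.2 × 0.7 = 96.04 N·m clockwise.
Net moment of existing loads = 107.8 N·m clockwise.
The weight weighs 50 × 9.8 = 490 N and must supply an equal counterclockwise moment, so its lever arm about the fulcrum is 107.8 / 490 = 0.22 m.
That puts it at 1.5 + 0.22 = 1.72 m from the right end.

x ≈ 1.72 m from the right end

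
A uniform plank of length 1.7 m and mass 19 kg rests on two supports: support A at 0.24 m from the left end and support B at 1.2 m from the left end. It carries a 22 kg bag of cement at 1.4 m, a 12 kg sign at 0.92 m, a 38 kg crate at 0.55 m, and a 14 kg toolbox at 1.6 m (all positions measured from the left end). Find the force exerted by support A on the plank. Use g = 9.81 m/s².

R_A ≈ 253 N

About support B:
Beam weight: 19 × 9.81 = 186.4 N down at 0.85 m → arm 0.35 m, τ = 186.4 × 0.35 = 65.24 N·m counterclockwise.
Bag of cement: 22 × 9.81 = 215.8 N down at 1.4 m → arm 0.2 m, τ = 215.8 × 0.2 = 43.16 N·m clockwise.
Sign: 12 × 9.81 = 117.7 N down at 0.92 m → arm 0.28 m, τ = 117.7 × 0.28 = 32.96 N·m counterclockwise.
Crate: 38 × 9.81 = 372.8 N down at 0.55 m → arm 0.65 m, τ = 372.8 × 0.65 = 242.3 N·m counterclockwise.
Toolbox: 14 × 9.81 = 137.3 N down at 1.6 m → arm 0.4 m, τ = 137.3 × 0.4 = 54.92 N·m clockwise.
Net load moment about support B = 242.4 N·m counterclockwise.
Reaction R at support A is upward at 0.24 m, arm 0.96 m → moment R × 0.96 clockwise.
For rotational equilibrium, R × 0.96 = 242.4, so R = 253 N.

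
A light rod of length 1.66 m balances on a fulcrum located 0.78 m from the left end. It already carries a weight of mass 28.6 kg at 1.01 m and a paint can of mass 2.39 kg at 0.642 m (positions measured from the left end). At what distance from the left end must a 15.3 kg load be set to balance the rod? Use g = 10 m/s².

Taking torques about the fulcrum (at 0.78 m from the left end):
Weight: 28.6 × 10 = 286 N down at 1.01 m → arm 0.23 m, τ = 286 × 0.23 = 65.78 N·m clockwise.
Paint can: 2.39 × 10 = 23.9 N down at 0.642 m → arm 0.138 m, τ = 23.9 × 0.138 = 3.298 N·m counterclockwise.
Net moment of existing loads = 62.48 N·m clockwise.
The load weighs 15.3 × 10 = 153 N and must supply an equal counterclockwise moment, so its lever arm about the fulcrum is 62.48 / 153 = 0.408 m.
That puts it at 0.78 − 0.408 = 0.372 m from the left end.

x ≈ 0.372 m from the left end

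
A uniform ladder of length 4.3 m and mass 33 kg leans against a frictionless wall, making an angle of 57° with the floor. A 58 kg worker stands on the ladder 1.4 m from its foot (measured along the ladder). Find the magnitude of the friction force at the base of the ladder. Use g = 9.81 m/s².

f ≈ 225 N

About the foot of the ladder:
Ladder weight 33×9.81 = 323.7 N acts at 2.15 m along the ladder; its horizontal arm is 2.15·cos57° = 1.171 m → τ = 379.1 N·m clockwise.
Worker: 58×9.81 = 569 N at 1.4 m → arm 0.7625 m → τ = 433.9 N·m clockwise.
Wall normal N acts horizontally at the top; its moment arm is the height L sinθ = 4.3·sin57° = 3.606 m, counterclockwise.
Balancing moments: N × 3.606 = 813, giving N = 225 N.
ΣFx = 0: friction at the foot balances the wall's push, so f = N_wall = 225 N.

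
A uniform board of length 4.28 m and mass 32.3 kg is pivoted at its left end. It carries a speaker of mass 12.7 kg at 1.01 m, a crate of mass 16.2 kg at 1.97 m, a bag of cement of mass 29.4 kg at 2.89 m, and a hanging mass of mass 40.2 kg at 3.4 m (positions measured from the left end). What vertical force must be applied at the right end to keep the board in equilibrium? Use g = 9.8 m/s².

Sum moments about the left end (the unknown pivot reaction has zero arm there).
Beam weight: 32.3 × 9.8 = 316.5 N down at 2.14 m → arm 2.14 m, τ = 316.5 × 2.14 = 677.3 N·m clockwise.
Speaker: 12.7 × 9.8 = 124.5 N down at 1.01 m → arm 1.01 m, τ = 124.5 × 1.01 = 125.7 N·m clockwise.
Crate: 16.2 × 9.8 = 158.8 N down at 1.97 m → arm 1.97 m, τ = 158.8 × 1.97 = 312.8 N·m clockwise.
Bag of cement: 29.4 × 9.8 = 288.1 N down at 2.89 m → arm 2.89 m, τ = 288.1 × 2.89 = 832.6 N·m clockwise.
Hanging mass: 40.2 × 9.8 = 394 N down at 3.4 m → arm 3.4 m, τ = 394 × 3.4 = 1340 N·m clockwise.
Net moment of the loads = 3288 N·m clockwise.
The upward force F acts at the right end, arm 4.28 m, giving F × 4.28 counterclockwise.
Setting net torque to zero: F × 4.28 = 3288 → F = 3288 / 4.28 = 768 N.

F ≈ 768 N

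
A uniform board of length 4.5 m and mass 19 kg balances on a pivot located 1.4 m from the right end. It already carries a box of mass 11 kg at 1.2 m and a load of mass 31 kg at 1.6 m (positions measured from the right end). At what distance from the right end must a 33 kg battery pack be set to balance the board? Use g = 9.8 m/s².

x ≈ 0.789 m from the right end

Sum moments about the pivot (at 1.4 m from the right end) (the support reaction has zero arm there).
Beam weight: 19 × 9.8 = 186.2 N down at 2.25 m → arm 0.85 m, τ = 186.2 × 0.85 = 158.3 N·m counterclockwise.
Box: 11 × 9.8 = 107.8 N down at 1.2 m → arm 0.2 m, τ = 107.8 × 0.2 = 21.56 N·m clockwise.
Load: 31 × 9.8 = 303.8 N down at 1.6 m → arm 0.2 m, τ = 303.8 × 0.2 = 60.76 N·m counterclockwise.
Net moment of existing loads = 197.5 N·m counterclockwise.
The battery pack weighs 33 × 9.8 = 323.4 N and must supply an equal clockwise moment, so its lever arm about the pivot is 197.5 / 323.4 = 0.611 m.
That puts it at 1.4 − 0.611 = 0.789 m from the right end.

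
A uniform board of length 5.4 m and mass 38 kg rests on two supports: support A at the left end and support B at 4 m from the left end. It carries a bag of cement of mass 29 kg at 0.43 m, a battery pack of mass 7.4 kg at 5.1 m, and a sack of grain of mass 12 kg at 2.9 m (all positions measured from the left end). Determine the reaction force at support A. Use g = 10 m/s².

R_A ≈ 395 N

Taking torques about support B:
Beam weight: 38 × 10 = 380 N down at 2.7 m → arm 1.3 m, τ = 380 × 1.3 = 494 N·m counterclockwise.
Bag of cement: 29 × 10 = 290 N down at 0.43 m → arm 3.57 m, τ = 290 × 3.57 = 1035 N·m counterclockwise.
Battery pack: 7.4 × 10 = 74 N down at 5.1 m → arm 1.1 m, τ = 74 × 1.1 = 81.4 N·m clockwise.
Sack of grain: 12 × 10 = 120 N down at 2.9 m → arm 1.1 m, τ = 120 × 1.1 = 132 N·m counterclockwise.
Net load moment about support B = 1580 N·m counterclockwise.
Reaction R at support A is upward at 0 m, arm 4 m → moment R × 4 clockwise.
Στ = 0 ⇒ R × 4 = 1580 ⇒ R = 395 N.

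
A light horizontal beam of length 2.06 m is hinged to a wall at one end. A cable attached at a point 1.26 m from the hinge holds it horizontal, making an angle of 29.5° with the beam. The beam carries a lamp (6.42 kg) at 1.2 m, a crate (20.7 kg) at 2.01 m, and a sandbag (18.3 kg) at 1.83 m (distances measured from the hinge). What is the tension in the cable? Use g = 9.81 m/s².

T ≈ 1310 N

About the hinge:
Lamp: 6.42 × 9.81 = 62.98 N down at 1.2 m → arm 1.2 m, τ = 62.98 × 1.2 = 75.58 N·m clockwise.
Crate: 20.7 × 9.81 = 203.1 N down at 2.01 m → arm 2.01 m, τ = 203.1 × 2.01 = 408.2 N·m clockwise.
Sandbag: 18.3 × 9.81 = 179.5 N down at 1.83 m → arm 1.83 m, τ = 179.5 × 1.83 = 328.5 N·m clockwise.
Total clockwise load moment = 812.3 N·m.
The cable tension T acts at 1.26 m; only its component perpendicular to the beam, T sinθ, produces torque. sin 29.5° = 0.4924.
Setting net torque to zero: T × 1.26 × 0.4924 = 812.3 → T = 812.3 / 0.6204 = 1310 N.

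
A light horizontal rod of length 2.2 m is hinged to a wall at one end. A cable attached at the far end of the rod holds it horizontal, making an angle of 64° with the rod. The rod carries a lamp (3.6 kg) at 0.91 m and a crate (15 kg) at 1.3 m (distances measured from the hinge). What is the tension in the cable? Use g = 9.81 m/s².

T ≈ 113 N

Sum moments about the hinge (the unknown hinge reaction has zero arm there).
Lamp: 3.6 × 9.81 = 35.32 N down at 0.91 m → arm 0.91 m, τ = 35.32 × 0.91 = 32.14 N·m clockwise.
Crate: 15 × 9.81 = 147.2 N down at 1.3 m → arm 1.3 m, τ = 147.2 × 1.3 = 191.4 N·m clockwise.
Total clockwise load moment = 223.5 N·m.
The cable tension T acts at 2.2 m; only its component perpendicular to the rod, T sinθ, produces torque. sin 64° = 0.8988.
Στ = 0 ⇒ T × 2.2 × 0.8988 = 223.5 ⇒ T = 223.5 / 1.977 = 113 N.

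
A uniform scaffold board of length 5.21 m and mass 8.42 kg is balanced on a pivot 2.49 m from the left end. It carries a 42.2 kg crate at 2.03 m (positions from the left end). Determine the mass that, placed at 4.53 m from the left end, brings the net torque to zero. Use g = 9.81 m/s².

Choose the pivot (at 2.49 m from the left end) as the axis so the support reaction has zero arm there.
Beam weight: 8.42 × 9.81 = 82.6 N down at 2.605 m → arm 0.115 m, τ = 82.6 × 0.115 = 9.499 N·m clockwise.
Crate: 42.2 × 9.81 = 414 N down at 2.03 m → arm 0.46 m, τ = 414 × 0.46 = 190.4 N·m counterclockwise.
Net moment of known loads = 180.9 N·m counterclockwise.
An unknown mass m at 4.53 m has arm 2.04 m; its moment is m·g·2.04 clockwise.
For rotational equilibrium, m × 9.81 × 2.04 = 180.9, so m = 180.9 / (9.81 × 2.04) = 9.04 kg.

m ≈ 9.04 kg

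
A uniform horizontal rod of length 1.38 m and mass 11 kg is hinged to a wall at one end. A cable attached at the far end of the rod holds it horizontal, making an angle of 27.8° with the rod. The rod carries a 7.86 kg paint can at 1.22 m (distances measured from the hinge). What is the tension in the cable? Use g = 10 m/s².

T ≈ 267 N

Take moments about the hinge.
Beam weight: 11 × 10 = 110 N down at 0.69 m → arm 0.69 m, τ = 110 × 0.69 = 75.9 N·m clockwise.
Paint can: 7.86 × 10 = 78.6 N down at 1.22 m → arm 1.22 m, τ = 78.6 × 1.22 = 95.89 N·m clockwise.
Total clockwise load moment = 171.8 N·m.
The cable tension T acts at 1.38 m; only its component perpendicular to the rod, T sinθ, produces torque. sin 27.8° = 0.4664.
Setting net torque to zero: T × 1.38 × 0.4664 = 171.8 → T = 171.8 / 0.6436 = 267 N.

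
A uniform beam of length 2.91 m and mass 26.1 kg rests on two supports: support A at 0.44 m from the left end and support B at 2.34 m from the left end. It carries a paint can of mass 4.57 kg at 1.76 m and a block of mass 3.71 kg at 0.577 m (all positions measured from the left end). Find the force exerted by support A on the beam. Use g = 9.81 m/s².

R_A ≈ 167 N

Taking torques about support B:
Beam weight: 26.1 × 9.81 = 256 N down at 1.455 m → arm 0.885 m, τ = 256 × 0.885 = 226.6 N·m counterclockwise.
Paint can: 4.57 × 9.81 = 44.83 N down at 1.76 m → arm 0.58 m, τ = 44.83 × 0.58 = 26 N·m counterclockwise.
Block: 3.71 × 9.81 = 36.4 N down at 0.577 m → arm 1.763 m, τ = 36.4 × 1.763 = 64.17 N·m counterclockwise.
Net load moment about support B = 316.8 N·m counterclockwise.
Reaction R at support A is upward at 0.44 m, arm 1.9 m → moment R × 1.9 clockwise.
Στ = 0 ⇒ R × 1.9 = 316.8 ⇒ R = 167 N.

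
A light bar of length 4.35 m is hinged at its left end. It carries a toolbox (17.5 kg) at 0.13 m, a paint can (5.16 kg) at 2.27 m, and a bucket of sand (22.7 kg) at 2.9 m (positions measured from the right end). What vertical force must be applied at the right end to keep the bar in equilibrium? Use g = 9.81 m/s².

Take moments about the left end.
Toolbox: 17.5 × 9.81 = 171.7 N down at 0.13 m → arm 4.22 m, τ = 171.7 × 4.22 = 724.6 N·m clockwise.
Paint can: 5.16 × 9.81 = 50.62 N down at 2.27 m → arm 2.08 m, τ = 50.62 × 2.08 = 105.3 N·m clockwise.
Bucket of sand: 22.7 × 9.81 = 222.7 N down at 2.9 m → arm 1.45 m, τ = 222.7 × 1.45 = 322.9 N·m clockwise.
Net moment of the loads = 1153 N·m clockwise.
The upward force F acts at the right end, arm 4.35 m, giving F × 4.35 counterclockwise.
Στ = 0 ⇒ F × 4.35 = 1153 ⇒ F = 1153 / 4.35 = 265 N.

F ≈ 265 N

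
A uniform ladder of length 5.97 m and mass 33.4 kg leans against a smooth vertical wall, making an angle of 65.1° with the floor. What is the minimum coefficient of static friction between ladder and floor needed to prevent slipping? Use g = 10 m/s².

μ_min ≈ 0.232

About the foot of the ladder:
Ladder weight 33.4×10 = 334 N acts at 2.985 m along the ladder; its horizontal arm is 2.985·cos65.1° = 1.257 m → τ = 419.8 N·m clockwise.
Wall normal N acts horizontally at the top; its moment arm is the height L sinθ = 5.97·sin65.1° = 5.415 m, counterclockwise.
Balancing moments: N × 5.415 = 419.8, giving N = 77.53 N.
ΣFx = 0 ⇒ f = N_wall = 77.53 N. ΣFy = 0 ⇒ N_floor = 334 N.
μ_min = f / N_floor = 77.53 / 334 = 0.232.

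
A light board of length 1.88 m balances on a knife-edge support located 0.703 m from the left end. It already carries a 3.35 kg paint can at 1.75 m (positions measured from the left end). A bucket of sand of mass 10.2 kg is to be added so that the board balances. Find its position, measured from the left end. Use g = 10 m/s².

Choose the knife-edge support (at 0.703 m from the left end) as the axis so the support reaction has zero arm there.
Paint can: 3.35 × 10 = 33.5 N down at 1.75 m → arm 1.047 m, τ = 33.5 × 1.047 = 35.07 N·m clockwise.
Net moment of existing loads = 35.07 N·m clockwise.
The bucket of sand weighs 10.2 × 10 = 102 N and must supply an equal counterclockwise moment, so its lever arm about the knife-edge support is 35.07 / 102 = 0.344 m.
That puts it at 0.703 − 0.344 = 0.359 m from the left end.

x ≈ 0.359 m from the left end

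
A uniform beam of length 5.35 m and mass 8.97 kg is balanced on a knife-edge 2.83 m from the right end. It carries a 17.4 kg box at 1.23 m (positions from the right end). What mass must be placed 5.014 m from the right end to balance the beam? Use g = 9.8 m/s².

m ≈ 13.4 kg

Sum moments about the knife-edge (at 2.83 m from the right end) (the support reaction has zero arm there).
Beam weight: 8.97 × 9.8 = 87.91 N down at 2.675 m → arm 0.155 m, τ = 87.91 × 0.155 = 13.63 N·m clockwise.
Box: 17.4 × 9.8 = 170.5 N down at 1.23 m → arm 1.6 m, τ = 170.5 × 1.6 = 272.8 N·m clockwise.
Net moment of known loads = 286.4 N·m clockwise.
An unknown mass m at 5.014 m has arm 2.184 m; its moment is m·g·2.184 counterclockwise.
Στ = 0 ⇒ m × 9.8 × 2.184 = 286.4 ⇒ m = 286.4 / (9.8 × 2.184) = 13.4 kg.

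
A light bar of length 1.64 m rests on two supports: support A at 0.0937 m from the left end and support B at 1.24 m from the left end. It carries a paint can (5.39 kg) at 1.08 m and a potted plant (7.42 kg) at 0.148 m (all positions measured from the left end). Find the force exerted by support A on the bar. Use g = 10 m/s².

R_A ≈ 78.2 N

Choose support B as the axis so its reaction then has zero moment arm.
Paint can: 5.39 × 10 = 53.9 N down at 1.08 m → arm 0.16 m, τ = 53.9 × 0.16 = 8.624 N·m counterclockwise.
Potted plant: 7.42 × 10 = 74.2 N down at 0.148 m → arm 1.092 m, τ = 74.2 × 1.092 = 81.03 N·m counterclockwise.
Net load moment about support B = 89.65 N·m counterclockwise.
Reaction R at support A is upward at 0.0937 m, arm 1.146 m → moment R × 1.146 clockwise.
Setting net torque to zero: R × 1.146 = 89.65 → R = 78.2 N.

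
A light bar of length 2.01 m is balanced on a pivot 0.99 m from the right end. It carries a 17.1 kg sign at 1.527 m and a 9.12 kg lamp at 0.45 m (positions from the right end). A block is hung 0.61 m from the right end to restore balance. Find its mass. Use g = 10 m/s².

Take moments about the pivot (at 0.99 m from the right end).
Sign: 17.1 × 10 = 171 N down at 1.527 m → arm 0.537 m, τ = 171 × 0.537 = 91.83 N·m counterclockwise.
Lamp: 9.12 × 10 = 91.2 N down at 0.45 m → arm 0.54 m, τ = 91.2 × 0.54 = 49.25 N·m clockwise.
Net moment of known loads = 42.58 N·m counterclockwise.
An unknown mass m at 0.61 m has arm 0.38 m; its moment is m·g·0.38 clockwise.
Setting net torque to zero: m × 10 × 0.38 = 42.58 → m = 42.58 / (10 × 0.38) = 11.2 kg.

m ≈ 11.2 kg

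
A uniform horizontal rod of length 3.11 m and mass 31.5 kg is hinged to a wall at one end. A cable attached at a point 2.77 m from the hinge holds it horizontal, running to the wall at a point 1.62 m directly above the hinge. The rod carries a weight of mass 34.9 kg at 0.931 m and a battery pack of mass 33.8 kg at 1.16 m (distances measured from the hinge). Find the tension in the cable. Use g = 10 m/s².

T ≈ 863 N

Sum moments about the hinge (the unknown hinge reaction has zero arm there).
Beam weight: 31.5 × 10 = 315 N down at 1.555 m → arm 1.555 m, τ = 315 × 1.555 = 489.8 N·m clockwise.
Weight: 34.9 × 10 = 349 N down at 0.931 m → arm 0.931 m, τ = 349 × 0.931 = 324.9 N·m clockwise.
Battery pack: 33.8 × 10 = 338 N down at 1.16 m → arm 1.16 m, τ = 338 × 1.16 = 392.1 N·m clockwise.
Total clockwise load moment = 1207 N·m.
The cable tension T acts at 2.77 m; only its component perpendicular to the rod, T sinθ, produces torque. sinθ = h/√(h²+d²) = 1.62/√(1.62²+2.77²) = 0.5048.
Balancing moments: T × 2.77 × 0.5048 = 1207, giving T = 1207 / 1.398 = 863 N.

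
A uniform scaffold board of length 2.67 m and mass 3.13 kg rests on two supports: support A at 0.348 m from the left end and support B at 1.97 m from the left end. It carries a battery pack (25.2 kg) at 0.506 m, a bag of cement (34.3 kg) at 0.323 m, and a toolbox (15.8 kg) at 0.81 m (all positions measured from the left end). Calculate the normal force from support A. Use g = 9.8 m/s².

R_A ≈ 687 N

About support B:
Beam weight: 3.13 × 9.8 = 30.67 N down at 1.335 m → arm 0.635 m, τ = 30.67 × 0.635 = 19.48 N·m counterclockwise.
Battery pack: 25.2 × 9.8 = 247 N down at 0.506 m → arm 1.464 m, τ = 247 × 1.464 = 361.6 N·m counterclockwise.
Bag of cement: 34.3 × 9.8 = 336.1 N down at 0.323 m → arm 1.647 m, τ = 336.1 × 1.647 = 553.6 N·m counterclockwise.
Toolbox: 15.8 × 9.8 = 154.8 N down at 0.81 m → arm 1.16 m, τ = 154.8 × 1.16 = 179.6 N·m counterclockwise.
Net load moment about support B = 1114 N·m counterclockwise.
Reaction R at support A is upward at 0.348 m, arm 1.622 m → moment R × 1.622 clockwise.
For rotational equilibrium, R × 1.622 = 1114, so R = 687 N.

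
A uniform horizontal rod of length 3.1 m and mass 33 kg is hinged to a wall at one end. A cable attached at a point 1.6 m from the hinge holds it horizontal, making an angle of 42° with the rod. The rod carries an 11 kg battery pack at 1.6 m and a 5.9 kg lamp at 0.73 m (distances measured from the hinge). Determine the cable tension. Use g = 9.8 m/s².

T ≈ 669 N

Sum moments about the hinge (the unknown hinge reaction has zero arm there).
Beam weight: 33 × 9.8 = 323.4 N down at 1.55 m → arm 1.55 m, τ = 323.4 × 1.55 = 501.3 N·m clockwise.
Battery pack: 11 × 9.8 = 107.8 N down at 1.6 m → arm 1.6 m, τ = 107.8 × 1.6 = 172.5 N·m clockwise.
Lamp: 5.9 × 9.8 = 57.82 N down at 0.73 m → arm 0.73 m, τ = 57.82 × 0.73 = 42.21 N·m clockwise.
Total clockwise load moment = 716 N·m.
The cable tension T acts at 1.6 m; only its component perpendicular to the rod, T sinθ, produces torque. sin 42° = 0.6691.
Στ = 0 ⇒ T × 1.6 × 0.6691 = 716 ⇒ T = 716 / 1.071 = 669 N.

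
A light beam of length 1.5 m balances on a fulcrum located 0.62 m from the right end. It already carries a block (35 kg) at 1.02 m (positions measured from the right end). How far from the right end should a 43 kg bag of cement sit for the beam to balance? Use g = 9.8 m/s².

x ≈ 0.294 m from the right end

About the fulcrum (at 0.62 m from the right end):
Block: 35 × 9.8 = 343 N down at 1.02 m → arm 0.4 m, τ = 343 × 0.4 = 137.2 N·m counterclockwise.
Net moment of existing loads = 137.2 N·m counterclockwise.
The bag of cement weighs 43 × 9.8 = 421.4 N and must supply an equal clockwise moment, so its lever arm about the fulcrum is 137.2 / 421.4 = 0.326 m.
That puts it at 0.62 − 0.326 = 0.294 m from the right end.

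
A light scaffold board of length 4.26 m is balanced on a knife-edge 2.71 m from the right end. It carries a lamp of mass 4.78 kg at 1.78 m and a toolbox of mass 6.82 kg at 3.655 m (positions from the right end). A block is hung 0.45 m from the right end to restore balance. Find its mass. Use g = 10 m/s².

Taking torques about the knife-edge (at 2.71 m from the right end):
Lamp: 4.78 × 10 = 47.8 N down at 1.78 m → arm 0.93 m, τ = 47.8 × 0.93 = 44.45 N·m clockwise.
Toolbox: 6.82 × 10 = 68.2 N down at 3.655 m → arm 0.945 m, τ = 68.2 × 0.945 = 64.45 N·m counterclockwise.
Net moment of known loads = 20 N·m counterclockwise.
An unknown mass m at 0.45 m has arm 2.26 m; its moment is m·g·2.26 clockwise.
For rotational equilibrium, m × 10 × 2.26 = 20, so m = 20 / (10 × 2.26) = 0.885 kg.

m ≈ 0.885 kg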